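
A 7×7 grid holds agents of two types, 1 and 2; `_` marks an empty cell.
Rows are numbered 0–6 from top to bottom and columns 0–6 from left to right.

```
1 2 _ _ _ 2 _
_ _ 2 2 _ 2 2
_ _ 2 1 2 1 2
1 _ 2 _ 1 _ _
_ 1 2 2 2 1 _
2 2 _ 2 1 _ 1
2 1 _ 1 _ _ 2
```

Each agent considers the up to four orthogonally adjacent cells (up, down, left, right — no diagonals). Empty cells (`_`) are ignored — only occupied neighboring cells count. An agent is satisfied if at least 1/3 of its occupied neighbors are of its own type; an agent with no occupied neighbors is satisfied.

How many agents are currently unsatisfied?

14

(0,0)1 0/1 unhappy
(0,1)2 0/1 unhappy
(0,5)2 1/1 ok
(1,2)2 2/2 ok
(1,3)2 1/2 ok
(1,5)2 2/3 ok
(1,6)2 2/2 ok
(2,2)2 2/3 ok
(2,3)1 0/3 unhappy
(2,4)2 0/3 unhappy
(2,5)1 0/3 unhappy
(2,6)2 1/2 ok
(3,0)1 0/0 ok
(3,2)2 2/2 ok
(3,4)1 0/2 unhappy
(4,1)1 0/2 unhappy
(4,2)2 2/3 ok
(4,3)2 3/3 ok
(4,4)2 1/4 unhappy
(4,5)1 0/1 unhappy
(5,0)2 2/2 ok
(5,1)2 1/3 ok
(5,3)2 1/3 ok
(5,4)1 0/2 unhappy
(5,6)1 0/1 unhappy
(6,0)2 1/2 ok
(6,1)1 0/2 unhappy
(6,3)1 0/1 unhappy
(6,6)2 0/1 unhappy
Unsatisfied: (0,0), (0,1), (2,3), (2,4), (2,5), (3,4), (4,1), (4,4), (4,5), (5,4), (5,6), (6,1), (6,3), (6,6) — 14 in total.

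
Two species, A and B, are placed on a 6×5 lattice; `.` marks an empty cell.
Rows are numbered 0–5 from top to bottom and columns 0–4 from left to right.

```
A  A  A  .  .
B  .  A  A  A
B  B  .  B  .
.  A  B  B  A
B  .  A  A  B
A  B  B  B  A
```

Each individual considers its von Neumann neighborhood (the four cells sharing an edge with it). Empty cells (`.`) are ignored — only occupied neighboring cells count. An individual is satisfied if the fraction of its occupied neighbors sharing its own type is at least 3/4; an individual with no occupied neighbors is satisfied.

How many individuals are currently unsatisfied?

Row 0: (0,0)A 1/2 ✗ · (0,1)A 2/2 ✓ · (0,2)A 2/2 ✓
Row 1: (1,0)B 1/2 ✗ · (1,2)A 2/2 ✓ · (1,3)A 2/3 ✗ · (1,4)A 1/1 ✓
Row 2: (2,0)B 2/2 ✓ · (2,1)B 1/2 ✗ · (2,3)B 1/2 ✗
Row 3: (3,1)A 0/2 ✗ · (3,2)B 1/3 ✗ · (3,3)B 2/4 ✗ · (3,4)A 0/2 ✗
Row 4: (4,0)B 0/1 ✗ · (4,2)A 1/3 ✗ · (4,3)A 1/4 ✗ · (4,4)B 0/3 ✗
Row 5: (5,0)A 0/2 ✗ · (5,1)B 1/2 ✗ · (5,2)B 2/3 ✗ · (5,3)B 1/3 ✗ · (5,4)A 0/2 ✗
Unsatisfied: (0,0), (1,0), (1,3), (2,1), (2,3), (3,1), (3,2), (3,3), (3,4), (4,0), (4,2), (4,3), (4,4), (5,0), (5,1), (5,2), (5,3), (5,4) — 18 in total.

18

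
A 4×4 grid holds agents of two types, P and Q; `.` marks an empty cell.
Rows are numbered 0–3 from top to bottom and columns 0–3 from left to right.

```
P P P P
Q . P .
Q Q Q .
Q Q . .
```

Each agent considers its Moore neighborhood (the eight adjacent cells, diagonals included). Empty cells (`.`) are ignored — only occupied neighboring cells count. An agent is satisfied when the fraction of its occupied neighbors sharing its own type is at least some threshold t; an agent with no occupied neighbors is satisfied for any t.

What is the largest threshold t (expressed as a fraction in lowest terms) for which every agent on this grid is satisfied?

1/2

Row 0: (0,0)P 1/2 · (0,1)P 3/4 · (0,2)P 3/3 · (0,3)P 2/2
Row 1: (1,0)Q 2/4 · (1,2)P 3/5
Row 2: (2,0)Q 4/4 · (2,1)Q 5/6 · (2,2)Q 2/3
Row 3: (3,0)Q 3/3 · (3,1)Q 4/4
The smallest same-type fraction is 1/2 at (0,0), which reduces to 1/2. Any threshold above that leaves this agent unsatisfied.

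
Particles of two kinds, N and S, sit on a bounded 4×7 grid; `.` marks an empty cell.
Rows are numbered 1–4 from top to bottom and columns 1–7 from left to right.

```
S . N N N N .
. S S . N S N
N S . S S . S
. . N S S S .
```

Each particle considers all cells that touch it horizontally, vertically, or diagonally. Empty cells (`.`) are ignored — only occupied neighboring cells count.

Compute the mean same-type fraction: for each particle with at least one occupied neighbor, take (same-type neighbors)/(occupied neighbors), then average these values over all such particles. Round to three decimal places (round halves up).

(1,1)S 1/1
(1,3)N 1/3
(1,4)N 3/4
(1,5)N 3/4
(1,6)N 3/4
(2,2)S 3/5
(2,3)S 3/5
(2,5)N 3/6
(2,6)S 2/6
(2,7)N 1/3
(3,1)N 0/2
(3,2)S 2/4
(3,4)S 4/6
(3,5)S 5/6
(3,7)S 2/3
(4,3)N 0/3
(4,4)S 3/4
(4,5)S 4/4
(4,6)S 3/3
Sum over 19 particles: 1/1 + 1/3 + 3/4 + 3/4 + 3/4 + 3/5 + 3/5 + 3/6 + 2/6 + 1/3 + 0/2 + 2/4 + 4/6 + 5/6 + 2/3 + 0/3 + 3/4 + 4/4 + 3/3 = 341/30; mean = 341/30 ÷ 19 = 341/570 = 0.598245… → 0.598.

0.598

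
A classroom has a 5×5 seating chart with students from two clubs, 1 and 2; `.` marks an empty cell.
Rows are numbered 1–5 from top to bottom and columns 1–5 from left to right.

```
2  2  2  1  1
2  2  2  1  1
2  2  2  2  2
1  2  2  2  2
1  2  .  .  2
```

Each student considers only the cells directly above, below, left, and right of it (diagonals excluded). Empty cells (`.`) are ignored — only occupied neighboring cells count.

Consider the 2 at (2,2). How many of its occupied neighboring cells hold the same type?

Occupied neighbors of (2,2): (1,2)=2, (3,2)=2, (2,1)=2, (2,3)=2.
Same type (2): 4 of 4.

4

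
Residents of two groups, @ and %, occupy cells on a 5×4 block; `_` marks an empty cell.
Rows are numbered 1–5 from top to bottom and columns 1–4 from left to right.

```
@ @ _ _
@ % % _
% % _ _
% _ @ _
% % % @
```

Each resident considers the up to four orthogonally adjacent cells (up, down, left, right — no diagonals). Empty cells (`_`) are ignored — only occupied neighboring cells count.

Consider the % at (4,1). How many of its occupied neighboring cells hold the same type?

Occupied neighbors of (4,1): (3,1)=%, (5,1)=%.
Same type (%): 2 of 2.

2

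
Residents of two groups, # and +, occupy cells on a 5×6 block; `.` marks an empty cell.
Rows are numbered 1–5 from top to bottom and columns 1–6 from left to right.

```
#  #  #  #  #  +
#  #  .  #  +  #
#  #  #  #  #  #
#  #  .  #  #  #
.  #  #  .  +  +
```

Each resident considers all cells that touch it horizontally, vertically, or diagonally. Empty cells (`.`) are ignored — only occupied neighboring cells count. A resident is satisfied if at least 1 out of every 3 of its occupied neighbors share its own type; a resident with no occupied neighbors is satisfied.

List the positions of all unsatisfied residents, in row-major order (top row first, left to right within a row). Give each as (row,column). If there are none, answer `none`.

Row 1: (1,1)# 3/3 ✓ · (1,2)# 4/4 ✓ · (1,3)# 4/4 ✓ · (1,4)# 3/4 ✓ · (1,5)# 3/5 ✓ · (1,6)+ 1/3 ✓
Row 2: (2,1)# 5/5 ✓ · (2,2)# 7/7 ✓ · (2,4)# 6/7 ✓ · (2,5)+ 1/8 ✗ · (2,6)# 3/5 ✓
Row 3: (3,1)# 5/5 ✓ · (3,2)# 6/6 ✓ · (3,3)# 6/6 ✓ · (3,4)# 5/6 ✓ · (3,5)# 7/8 ✓ · (3,6)# 4/5 ✓
Row 4: (4,1)# 4/4 ✓ · (4,2)# 6/6 ✓ · (4,4)# 5/6 ✓ · (4,5)# 5/7 ✓ · (4,6)# 3/5 ✓
Row 5: (5,2)# 3/3 ✓ · (5,3)# 3/3 ✓ · (5,5)+ 1/4 ✗ · (5,6)+ 1/3 ✓

(2,5), (5,5)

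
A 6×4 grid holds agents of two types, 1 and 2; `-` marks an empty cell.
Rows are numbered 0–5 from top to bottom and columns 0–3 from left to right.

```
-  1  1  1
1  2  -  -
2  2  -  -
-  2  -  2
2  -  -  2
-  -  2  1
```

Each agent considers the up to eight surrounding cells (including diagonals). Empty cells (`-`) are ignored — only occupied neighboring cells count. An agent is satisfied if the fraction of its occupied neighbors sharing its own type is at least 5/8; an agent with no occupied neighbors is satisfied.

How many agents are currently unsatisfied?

Row 0: (0,1)1 2/3 satisfied · (0,2)1 2/3 satisfied · (0,3)1 1/1 satisfied
Row 1: (1,0)1 1/4 not · (1,1)2 2/5 not
Row 2: (2,0)2 3/4 satisfied · (2,1)2 3/4 satisfied
Row 3: (3,1)2 3/3 satisfied · (3,3)2 1/1 satisfied
Row 4: (4,0)2 1/1 satisfied · (4,3)2 2/3 satisfied
Row 5: (5,2)2 1/2 not · (5,3)1 0/2 not
Unsatisfied: (1,0), (1,1), (5,2), (5,3) — 4 in total.

4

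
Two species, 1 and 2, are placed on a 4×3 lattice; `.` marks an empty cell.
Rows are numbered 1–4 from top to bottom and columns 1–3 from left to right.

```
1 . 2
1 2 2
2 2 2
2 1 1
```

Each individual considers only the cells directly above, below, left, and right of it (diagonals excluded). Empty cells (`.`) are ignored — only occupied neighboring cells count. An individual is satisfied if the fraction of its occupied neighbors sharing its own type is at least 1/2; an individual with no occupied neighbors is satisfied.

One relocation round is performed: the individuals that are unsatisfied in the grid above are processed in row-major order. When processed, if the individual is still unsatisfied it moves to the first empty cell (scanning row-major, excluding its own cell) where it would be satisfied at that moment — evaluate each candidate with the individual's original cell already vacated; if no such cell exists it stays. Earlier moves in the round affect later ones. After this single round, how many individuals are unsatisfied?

2

Initially unsatisfied (in order): (2,1), (4,2).
  (2,1): no empty cell satisfies it; stays.
  (4,2): no empty cell satisfies it; stays.
Resulting grid:
1 . 2
1 2 2
2 2 2
2 1 1
Unsatisfied now: (2,1), (4,2).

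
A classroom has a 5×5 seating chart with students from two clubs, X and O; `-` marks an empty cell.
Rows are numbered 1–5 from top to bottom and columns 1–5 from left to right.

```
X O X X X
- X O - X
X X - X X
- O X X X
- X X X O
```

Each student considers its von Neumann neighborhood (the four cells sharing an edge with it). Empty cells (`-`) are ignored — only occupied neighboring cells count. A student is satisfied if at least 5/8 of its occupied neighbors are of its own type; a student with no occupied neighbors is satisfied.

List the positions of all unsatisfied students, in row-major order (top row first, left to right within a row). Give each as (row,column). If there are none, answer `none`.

(1,1)X 0/1 unhappy
(1,2)O 0/3 unhappy
(1,3)X 1/3 unhappy
(1,4)X 2/2 ok
(1,5)X 2/2 ok
(2,2)X 1/3 unhappy
(2,3)O 0/2 unhappy
(2,5)X 2/2 ok
(3,1)X 1/1 ok
(3,2)X 2/3 ok
(3,4)X 2/2 ok
(3,5)X 3/3 ok
(4,2)O 0/3 unhappy
(4,3)X 2/3 ok
(4,4)X 4/4 ok
(4,5)X 2/3 ok
(5,2)X 1/2 unhappy
(5,3)X 3/3 ok
(5,4)X 2/3 ok
(5,5)O 0/2 unhappy

(1,1), (1,2), (1,3), (2,2), (2,3), (4,2), (5,2), (5,5)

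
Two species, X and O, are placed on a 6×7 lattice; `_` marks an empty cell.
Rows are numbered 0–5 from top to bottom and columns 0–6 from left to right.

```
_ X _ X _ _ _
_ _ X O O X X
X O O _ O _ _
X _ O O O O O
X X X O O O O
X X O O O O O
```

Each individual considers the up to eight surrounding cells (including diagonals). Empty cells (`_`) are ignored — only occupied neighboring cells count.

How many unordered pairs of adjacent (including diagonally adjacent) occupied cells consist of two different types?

Scan each occupied cell's neighbors to the right and below (and the two forward diagonals) so each pair is counted once.
From row 0: 2 unlike of 4 pairs (running 2/4).
From row 1: 5 unlike of 10 pairs (running 7/14).
From row 2: 2 unlike of 10 pairs (running 9/24).
From row 3: 3 unlike of 20 pairs (running 12/44).
From row 4: 4 unlike of 25 pairs (running 16/69).
From row 5: 1 unlike of 6 pairs (running 17/75).
Total adjacent occupied pairs: 75; unlike-type pairs: 17.

17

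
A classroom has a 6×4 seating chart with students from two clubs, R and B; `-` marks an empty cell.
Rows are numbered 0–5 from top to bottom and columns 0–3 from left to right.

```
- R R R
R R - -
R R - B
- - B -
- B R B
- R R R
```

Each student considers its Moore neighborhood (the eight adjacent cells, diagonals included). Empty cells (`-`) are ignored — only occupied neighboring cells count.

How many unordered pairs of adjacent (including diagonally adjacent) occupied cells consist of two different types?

Scan each occupied cell's neighbors to the right and below (and the two forward diagonals) so each pair is counted once.
Row 0: R(0,1)–R(0,2)= R(0,1)–R(1,1)= R(0,1)–R(1,0)= R(0,2)–R(0,3)= R(0,2)–R(1,1)=  → 0/5 unlike.
Row 1: R(1,0)–R(1,1)= R(1,0)–R(2,0)= R(1,0)–R(2,1)= R(1,1)–R(2,1)= R(1,1)–R(2,0)=  → 0/5 unlike.
Row 2: R(2,0)–R(2,1)= R(2,1)–B(3,2)≠ B(2,3)–B(3,2)=  → 1/3 unlike.
Row 3: B(3,2)–R(4,2)≠ B(3,2)–B(4,3)= B(3,2)–B(4,1)=  → 1/3 unlike.
Row 4: B(4,1)–R(4,2)≠ B(4,1)–R(5,1)≠ B(4,1)–R(5,2)≠ R(4,2)–B(4,3)≠ R(4,2)–R(5,2)= R(4,2)–R(5,3)= R(4,2)–R(5,1)= B(4,3)–R(5,3)≠ B(4,3)–R(5,2)≠  → 6/9 unlike.
Row 5: R(5,1)–R(5,2)= R(5,2)–R(5,3)=  → 0/2 unlike.
Total adjacent occupied pairs: 27; unlike-type pairs: 8.

8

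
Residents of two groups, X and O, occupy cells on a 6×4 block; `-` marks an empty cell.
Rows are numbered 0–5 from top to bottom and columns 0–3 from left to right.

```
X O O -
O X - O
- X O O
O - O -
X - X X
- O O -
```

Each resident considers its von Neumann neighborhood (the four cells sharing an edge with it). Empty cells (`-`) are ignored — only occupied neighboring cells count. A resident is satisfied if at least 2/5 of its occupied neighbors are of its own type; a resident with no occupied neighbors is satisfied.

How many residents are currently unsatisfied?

Row 0: (0,0)X 0/2 unhappy · (0,1)O 1/3 unhappy · (0,2)O 1/1 ok
Row 1: (1,0)O 0/2 unhappy · (1,1)X 1/3 unhappy · (1,3)O 1/1 ok
Row 2: (2,1)X 1/2 ok · (2,2)O 2/3 ok · (2,3)O 2/2 ok
Row 3: (3,0)O 0/1 unhappy · (3,2)O 1/2 ok
Row 4: (4,0)X 0/1 unhappy · (4,2)X 1/3 unhappy · (4,3)X 1/1 ok
Row 5: (5,1)O 1/1 ok · (5,2)O 1/2 ok
Unsatisfied: (0,0), (0,1), (1,0), (1,1), (3,0), (4,0), (4,2) — 7 in total.

7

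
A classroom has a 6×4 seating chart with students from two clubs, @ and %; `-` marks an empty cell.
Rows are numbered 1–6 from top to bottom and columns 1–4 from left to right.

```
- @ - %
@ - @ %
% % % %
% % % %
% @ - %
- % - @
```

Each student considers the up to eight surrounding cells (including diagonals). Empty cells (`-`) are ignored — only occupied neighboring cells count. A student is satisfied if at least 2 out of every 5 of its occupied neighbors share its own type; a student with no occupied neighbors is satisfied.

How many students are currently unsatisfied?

4

(1,2)@ 2/2 ✓
(1,4)% 1/2 ✓
(2,1)@ 1/3 ✗
(2,3)@ 1/6 ✗
(2,4)% 3/4 ✓
(3,1)% 3/4 ✓
(3,2)% 5/7 ✓
(3,3)% 6/7 ✓
(3,4)% 4/5 ✓
(4,1)% 4/5 ✓
(4,2)% 6/7 ✓
(4,3)% 6/7 ✓
(4,4)% 4/4 ✓
(5,1)% 3/4 ✓
(5,2)@ 0/5 ✗
(5,4)% 2/3 ✓
(6,2)% 1/2 ✓
(6,4)@ 0/1 ✗
Unsatisfied: (2,1), (2,3), (5,2), (6,4) — 4 in total.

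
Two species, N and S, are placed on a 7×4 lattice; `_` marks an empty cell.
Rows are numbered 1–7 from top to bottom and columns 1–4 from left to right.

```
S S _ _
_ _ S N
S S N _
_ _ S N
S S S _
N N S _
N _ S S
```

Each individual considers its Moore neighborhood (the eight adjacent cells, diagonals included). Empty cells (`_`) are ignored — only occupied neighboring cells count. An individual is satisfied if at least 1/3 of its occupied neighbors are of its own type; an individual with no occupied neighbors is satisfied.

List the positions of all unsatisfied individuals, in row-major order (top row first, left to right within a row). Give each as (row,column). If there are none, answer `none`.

Row 1: (1,1)S 1/1 ✓ · (1,2)S 2/2 ✓
Row 2: (2,3)S 2/4 ✓ · (2,4)N 1/2 ✓
Row 3: (3,1)S 1/1 ✓ · (3,2)S 3/4 ✓ · (3,3)N 2/5 ✓
Row 4: (4,3)S 3/5 ✓ · (4,4)N 1/3 ✓
Row 5: (5,1)S 1/3 ✓ · (5,2)S 4/6 ✓ · (5,3)S 3/5 ✓
Row 6: (6,1)N 2/4 ✓ · (6,2)N 2/7 ✗ · (6,3)S 4/5 ✓
Row 7: (7,1)N 2/2 ✓ · (7,3)S 2/3 ✓ · (7,4)S 2/2 ✓

(6,2)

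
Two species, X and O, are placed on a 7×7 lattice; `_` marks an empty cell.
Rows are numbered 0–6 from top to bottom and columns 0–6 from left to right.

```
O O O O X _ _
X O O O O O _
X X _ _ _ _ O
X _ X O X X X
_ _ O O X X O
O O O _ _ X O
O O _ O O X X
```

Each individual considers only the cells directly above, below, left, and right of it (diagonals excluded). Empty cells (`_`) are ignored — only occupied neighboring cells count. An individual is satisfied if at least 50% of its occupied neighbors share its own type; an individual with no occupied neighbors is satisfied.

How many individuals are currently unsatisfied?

(0,0)O 1/2 ✓
(0,1)O 3/3 ✓
(0,2)O 3/3 ✓
(0,3)O 2/3 ✓
(0,4)X 0/2 ✗
(1,0)X 1/3 ✗
(1,1)O 2/4 ✓
(1,2)O 3/3 ✓
(1,3)O 3/3 ✓
(1,4)O 2/3 ✓
(1,5)O 1/1 ✓
(2,0)X 3/3 ✓
(2,1)X 1/2 ✓
(2,6)O 0/1 ✗
(3,0)X 1/1 ✓
(3,2)X 0/2 ✗
(3,3)O 1/3 ✗
(3,4)X 2/3 ✓
(3,5)X 3/3 ✓
(3,6)X 1/3 ✗
(4,2)O 2/3 ✓
(4,3)O 2/3 ✓
(4,4)X 2/3 ✓
(4,5)X 3/4 ✓
(4,6)O 1/3 ✗
(5,0)O 2/2 ✓
(5,1)O 3/3 ✓
(5,2)O 2/2 ✓
(5,5)X 2/3 ✓
(5,6)O 1/3 ✗
(6,0)O 2/2 ✓
(6,1)O 2/2 ✓
(6,3)O 1/1 ✓
(6,4)O 1/2 ✓
(6,5)X 2/3 ✓
(6,6)X 1/2 ✓
Unsatisfied: (0,4), (1,0), (2,6), (3,2), (3,3), (3,6), (4,6), (5,6) — 8 in total.

8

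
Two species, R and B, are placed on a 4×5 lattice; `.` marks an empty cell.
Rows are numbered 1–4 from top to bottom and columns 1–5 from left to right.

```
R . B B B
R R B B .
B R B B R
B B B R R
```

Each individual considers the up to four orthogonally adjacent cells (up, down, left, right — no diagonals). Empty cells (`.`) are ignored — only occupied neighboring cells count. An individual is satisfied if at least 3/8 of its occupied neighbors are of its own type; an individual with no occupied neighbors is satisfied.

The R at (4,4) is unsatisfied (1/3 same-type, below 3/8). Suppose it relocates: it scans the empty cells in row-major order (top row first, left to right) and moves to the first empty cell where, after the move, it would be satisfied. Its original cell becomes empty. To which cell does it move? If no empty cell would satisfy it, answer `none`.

(1,2)

Vacating (4,4). Empty cells in order:
  (1,2): 2/3 same-type → satisfied — stop here.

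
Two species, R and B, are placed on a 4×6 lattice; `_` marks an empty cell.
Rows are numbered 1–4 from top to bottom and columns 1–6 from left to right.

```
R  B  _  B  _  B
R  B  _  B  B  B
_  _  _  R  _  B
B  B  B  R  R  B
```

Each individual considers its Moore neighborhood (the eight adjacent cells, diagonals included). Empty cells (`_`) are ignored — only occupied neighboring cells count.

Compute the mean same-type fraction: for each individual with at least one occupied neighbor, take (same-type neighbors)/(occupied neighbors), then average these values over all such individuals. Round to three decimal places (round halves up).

(1,1)R 1/3
(1,2)B 1/3
(1,4)B 2/2
(1,6)B 2/2
(2,1)R 1/3
(2,2)B 1/3
(2,4)B 2/3
(2,5)B 5/6
(2,6)B 3/3
(3,4)R 2/5
(3,6)B 3/4
(4,1)B 1/1
(4,2)B 2/2
(4,3)B 1/3
(4,4)R 2/3
(4,5)R 2/4
(4,6)B 1/2
Sum over 17 individuals: 1/3 + 1/3 + 2/2 + 2/2 + 1/3 + 1/3 + 2/3 + 5/6 + 3/3 + 2/5 + 3/4 + 1/1 + 2/2 + 1/3 + 2/3 + 2/4 + 1/2 = 659/60; mean = 659/60 ÷ 17 = 659/1020 = 0.646078… → 0.646.

0.646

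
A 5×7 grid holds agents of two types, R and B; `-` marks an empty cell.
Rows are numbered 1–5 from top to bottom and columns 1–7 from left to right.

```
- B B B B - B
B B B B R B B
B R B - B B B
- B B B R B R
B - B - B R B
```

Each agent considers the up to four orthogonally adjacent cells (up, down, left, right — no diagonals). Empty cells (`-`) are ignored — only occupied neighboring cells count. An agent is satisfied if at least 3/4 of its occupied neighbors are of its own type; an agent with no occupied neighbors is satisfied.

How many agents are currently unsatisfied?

Row 1: (1,2)B 2/2 ✓ · (1,3)B 3/3 ✓ · (1,4)B 3/3 ✓ · (1,5)B 1/2 ✗ · (1,7)B 1/1 ✓
Row 2: (2,1)B 2/2 ✓ · (2,2)B 3/4 ✓ · (2,3)B 4/4 ✓ · (2,4)B 2/3 ✗ · (2,5)R 0/4 ✗ · (2,6)B 2/3 ✗ · (2,7)B 3/3 ✓
Row 3: (3,1)B 1/2 ✗ · (3,2)R 0/4 ✗ · (3,3)B 2/3 ✗ · (3,5)B 1/3 ✗ · (3,6)B 4/4 ✓ · (3,7)B 2/3 ✗
Row 4: (4,2)B 1/2 ✗ · (4,3)B 4/4 ✓ · (4,4)B 1/2 ✗ · (4,5)R 0/4 ✗ · (4,6)B 1/4 ✗ · (4,7)R 0/3 ✗
Row 5: (5,1)B 0/0 ✓ · (5,3)B 1/1 ✓ · (5,5)B 0/2 ✗ · (5,6)R 0/3 ✗ · (5,7)B 0/2 ✗
Unsatisfied: (1,5), (2,4), (2,5), (2,6), (3,1), (3,2), (3,3), (3,5), (3,7), (4,2), (4,4), (4,5), (4,6), (4,7), (5,5), (5,6), (5,7) — 17 in total.

17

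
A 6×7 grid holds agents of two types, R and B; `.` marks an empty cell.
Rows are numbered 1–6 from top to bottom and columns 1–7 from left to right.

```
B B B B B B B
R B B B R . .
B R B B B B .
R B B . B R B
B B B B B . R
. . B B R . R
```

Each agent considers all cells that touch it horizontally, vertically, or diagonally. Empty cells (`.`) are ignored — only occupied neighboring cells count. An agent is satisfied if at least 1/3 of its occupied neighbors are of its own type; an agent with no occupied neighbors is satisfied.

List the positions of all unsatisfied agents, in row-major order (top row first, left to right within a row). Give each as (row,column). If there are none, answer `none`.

Row 1: (1,1)B 2/3 ✓ · (1,2)B 4/5 ✓ · (1,3)B 5/5 ✓ · (1,4)B 4/5 ✓ · (1,5)B 3/4 ✓ · (1,6)B 2/3 ✓ · (1,7)B 1/1 ✓
Row 2: (2,1)R 1/5 ✗ · (2,2)B 6/8 ✓ · (2,3)B 7/8 ✓ · (2,4)B 7/8 ✓ · (2,5)R 0/7 ✗
Row 3: (3,1)B 2/5 ✓ · (3,2)R 2/8 ✗ · (3,3)B 6/7 ✓ · (3,4)B 6/7 ✓ · (3,5)B 4/6 ✓ · (3,6)B 3/5 ✓
Row 4: (4,1)R 1/5 ✗ · (4,2)B 6/8 ✓ · (4,3)B 6/7 ✓ · (4,5)B 5/6 ✓ · (4,6)R 1/6 ✗ · (4,7)B 1/3 ✓
Row 5: (5,1)B 2/3 ✓ · (5,2)B 5/6 ✓ · (5,3)B 6/6 ✓ · (5,4)B 6/7 ✓ · (5,5)B 3/5 ✓ · (5,7)R 2/3 ✓
Row 6: (6,3)B 4/4 ✓ · (6,4)B 4/5 ✓ · (6,5)R 0/3 ✗ · (6,7)R 1/1 ✓

(2,1), (2,5), (3,2), (4,1), (4,6), (6,5)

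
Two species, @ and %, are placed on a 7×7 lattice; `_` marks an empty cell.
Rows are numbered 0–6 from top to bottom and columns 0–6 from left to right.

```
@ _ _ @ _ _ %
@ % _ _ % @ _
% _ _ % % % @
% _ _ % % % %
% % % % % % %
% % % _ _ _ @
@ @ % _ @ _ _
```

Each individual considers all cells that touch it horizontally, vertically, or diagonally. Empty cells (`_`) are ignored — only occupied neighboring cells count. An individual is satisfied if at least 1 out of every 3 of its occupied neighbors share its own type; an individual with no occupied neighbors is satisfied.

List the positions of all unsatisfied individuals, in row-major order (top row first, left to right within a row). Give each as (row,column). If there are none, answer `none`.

(0,3), (0,6), (1,5), (2,6), (5,6), (6,1)

Row 0: (0,0)@ 1/2 ✓ · (0,3)@ 0/1 ✗ · (0,6)% 0/1 ✗
Row 1: (1,0)@ 1/3 ✓ · (1,1)% 1/3 ✓ · (1,4)% 3/5 ✓ · (1,5)@ 1/5 ✗
Row 2: (2,0)% 2/3 ✓ · (2,3)% 4/4 ✓ · (2,4)% 6/7 ✓ · (2,5)% 5/7 ✓ · (2,6)@ 1/4 ✗
Row 3: (3,0)% 3/3 ✓ · (3,3)% 6/6 ✓ · (3,4)% 8/8 ✓ · (3,5)% 7/8 ✓ · (3,6)% 4/5 ✓
Row 4: (4,0)% 4/4 ✓ · (4,1)% 6/6 ✓ · (4,2)% 5/5 ✓ · (4,3)% 5/5 ✓ · (4,4)% 5/5 ✓ · (4,5)% 5/6 ✓ · (4,6)% 3/4 ✓
Row 5: (5,0)% 3/5 ✓ · (5,1)% 6/8 ✓ · (5,2)% 5/6 ✓ · (5,6)@ 0/2 ✗
Row 6: (6,0)@ 1/3 ✓ · (6,1)@ 1/5 ✗ · (6,2)% 2/3 ✓ · (6,4)@ 0/0 ✓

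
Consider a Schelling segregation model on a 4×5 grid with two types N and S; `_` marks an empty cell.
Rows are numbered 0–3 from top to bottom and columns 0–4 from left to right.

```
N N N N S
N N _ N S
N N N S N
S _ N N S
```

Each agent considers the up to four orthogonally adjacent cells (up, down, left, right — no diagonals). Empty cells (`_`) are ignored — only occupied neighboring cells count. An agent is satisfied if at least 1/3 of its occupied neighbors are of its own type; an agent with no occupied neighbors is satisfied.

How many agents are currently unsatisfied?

Row 0: (0,0)N 2/2 ✓ · (0,1)N 3/3 ✓ · (0,2)N 2/2 ✓ · (0,3)N 2/3 ✓ · (0,4)S 1/2 ✓
Row 1: (1,0)N 3/3 ✓ · (1,1)N 3/3 ✓ · (1,3)N 1/3 ✓ · (1,4)S 1/3 ✓
Row 2: (2,0)N 2/3 ✓ · (2,1)N 3/3 ✓ · (2,2)N 2/3 ✓ · (2,3)S 0/4 ✗ · (2,4)N 0/3 ✗
Row 3: (3,0)S 0/1 ✗ · (3,2)N 2/2 ✓ · (3,3)N 1/3 ✓ · (3,4)S 0/2 ✗
Unsatisfied: (2,3), (2,4), (3,0), (3,4) — 4 in total.

4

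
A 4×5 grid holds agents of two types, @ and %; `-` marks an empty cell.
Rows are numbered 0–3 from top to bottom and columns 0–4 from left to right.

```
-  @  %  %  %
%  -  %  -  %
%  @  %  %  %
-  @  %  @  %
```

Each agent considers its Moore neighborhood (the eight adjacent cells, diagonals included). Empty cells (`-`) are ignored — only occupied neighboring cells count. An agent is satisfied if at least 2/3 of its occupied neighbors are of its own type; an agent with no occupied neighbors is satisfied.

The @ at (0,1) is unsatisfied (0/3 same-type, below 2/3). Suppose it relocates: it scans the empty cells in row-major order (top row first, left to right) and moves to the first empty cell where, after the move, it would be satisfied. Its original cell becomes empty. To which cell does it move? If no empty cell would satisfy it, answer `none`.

(3,0)

Vacating (0,1). Empty cells in order:
  (0,0): 0/1 same-type → still unsatisfied.
  (1,1): 1/6 same-type → still unsatisfied.
  (1,3): 0/8 same-type → still unsatisfied.
  (3,0): 2/3 same-type → satisfied — stop here.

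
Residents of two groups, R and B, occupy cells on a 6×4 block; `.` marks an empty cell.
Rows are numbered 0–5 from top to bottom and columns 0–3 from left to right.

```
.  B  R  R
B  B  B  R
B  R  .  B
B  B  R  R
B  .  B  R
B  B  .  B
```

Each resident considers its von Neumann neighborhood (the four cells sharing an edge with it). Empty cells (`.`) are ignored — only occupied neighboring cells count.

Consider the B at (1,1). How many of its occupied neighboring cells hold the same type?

Occupied neighbors of (1,1): (0,1)=B, (2,1)=R, (1,0)=B, (1,2)=B.
Same type (B): 3 of 4.

3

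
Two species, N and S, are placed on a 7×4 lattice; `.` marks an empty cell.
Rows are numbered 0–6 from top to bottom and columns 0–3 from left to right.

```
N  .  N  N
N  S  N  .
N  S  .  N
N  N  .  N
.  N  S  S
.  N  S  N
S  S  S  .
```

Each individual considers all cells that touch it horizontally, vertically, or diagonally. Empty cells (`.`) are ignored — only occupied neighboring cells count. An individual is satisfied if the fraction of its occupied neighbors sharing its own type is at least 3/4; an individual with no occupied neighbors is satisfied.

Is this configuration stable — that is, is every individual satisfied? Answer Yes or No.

No

(0,0)N 1/2 ✗
(0,2)N 2/3 ✗
(0,3)N 2/2 ✓
(1,0)N 2/4 ✗
(1,1)S 1/6 ✗
(1,2)N 3/5 ✗
(2,0)N 3/5 ✗
(2,1)S 1/6 ✗
(2,3)N 2/2 ✓
(3,0)N 3/4 ✓
(3,1)N 3/5 ✗
(3,3)N 1/3 ✗
(4,1)N 3/5 ✗
(4,2)S 2/7 ✗
(4,3)S 2/4 ✗
(5,1)N 1/6 ✗
(5,2)S 4/7 ✗
(5,3)N 0/4 ✗
(6,0)S 1/2 ✗
(6,1)S 3/4 ✓
(6,2)S 2/4 ✗
For instance (0,0) has only 1/2 same-type neighbors, below 3/4.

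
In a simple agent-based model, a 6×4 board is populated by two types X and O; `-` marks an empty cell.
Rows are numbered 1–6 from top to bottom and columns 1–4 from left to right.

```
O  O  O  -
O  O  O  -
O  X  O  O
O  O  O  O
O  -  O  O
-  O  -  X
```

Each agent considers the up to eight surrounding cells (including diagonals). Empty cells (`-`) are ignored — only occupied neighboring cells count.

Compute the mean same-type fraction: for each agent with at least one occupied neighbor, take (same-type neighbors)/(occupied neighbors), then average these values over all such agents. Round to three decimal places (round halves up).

Row 1: (1,1)O 3/3 · (1,2)O 5/5 · (1,3)O 3/3
Row 2: (2,1)O 4/5 · (2,2)O 7/8 · (2,3)O 5/6
Row 3: (3,1)O 4/5 · (3,2)X 0/8 · (3,3)O 6/7 · (3,4)O 4/4
Row 4: (4,1)O 3/4 · (4,2)O 6/7 · (4,3)O 6/7 · (4,4)O 5/5
Row 5: (5,1)O 3/3 · (5,3)O 5/6 · (5,4)O 3/4
Row 6: (6,2)O 2/2 · (6,4)X 0/2
Sum over 19 agents: 3/3 + 5/5 + 3/3 + 4/5 + 7/8 + 5/6 + 4/5 + 0/8 + 6/7 + 4/4 + 3/4 + 6/7 + 6/7 + 5/5 + 3/3 + 5/6 + 3/4 + 2/2 + 0/2 = 12779/840; mean = 12779/840 ÷ 19 = 12779/15960 = 0.800689… → 0.801.

0.801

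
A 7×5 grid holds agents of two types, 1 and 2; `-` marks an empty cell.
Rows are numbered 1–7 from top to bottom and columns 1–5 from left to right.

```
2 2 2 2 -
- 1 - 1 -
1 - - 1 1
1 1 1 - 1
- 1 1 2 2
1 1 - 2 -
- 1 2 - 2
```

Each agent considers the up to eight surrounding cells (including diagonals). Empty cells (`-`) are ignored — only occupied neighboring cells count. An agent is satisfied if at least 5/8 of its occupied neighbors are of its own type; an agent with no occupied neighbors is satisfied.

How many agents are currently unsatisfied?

8

(1,1)2 1/2 not
(1,2)2 2/3 satisfied
(1,3)2 2/4 not
(1,4)2 1/2 not
(2,2)1 1/4 not
(2,4)1 2/4 not
(3,1)1 3/3 satisfied
(3,4)1 4/4 satisfied
(3,5)1 3/3 satisfied
(4,1)1 3/3 satisfied
(4,2)1 5/5 satisfied
(4,3)1 4/5 satisfied
(4,5)1 2/4 not
(5,2)1 6/6 satisfied
(5,3)1 4/6 satisfied
(5,4)2 2/5 not
(5,5)2 2/3 satisfied
(6,1)1 3/3 satisfied
(6,2)1 4/5 satisfied
(6,4)2 4/5 satisfied
(7,2)1 2/3 satisfied
(7,3)2 1/3 not
(7,5)2 1/1 satisfied
Unsatisfied: (1,1), (1,3), (1,4), (2,2), (2,4), (4,5), (5,4), (7,3) — 8 in total.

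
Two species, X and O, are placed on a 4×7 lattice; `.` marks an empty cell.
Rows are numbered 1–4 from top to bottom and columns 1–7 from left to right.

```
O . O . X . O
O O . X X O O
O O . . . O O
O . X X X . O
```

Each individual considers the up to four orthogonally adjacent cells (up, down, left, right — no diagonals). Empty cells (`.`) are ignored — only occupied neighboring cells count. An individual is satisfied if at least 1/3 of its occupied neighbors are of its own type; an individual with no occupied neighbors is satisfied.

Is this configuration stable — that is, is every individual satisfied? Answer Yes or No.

Yes

Row 1: (1,1)O 1/1 ok · (1,3)O 0/0 ok · (1,5)X 1/1 ok · (1,7)O 1/1 ok
Row 2: (2,1)O 3/3 ok · (2,2)O 2/2 ok · (2,4)X 1/1 ok · (2,5)X 2/3 ok · (2,6)O 2/3 ok · (2,7)O 3/3 ok
Row 3: (3,1)O 3/3 ok · (3,2)O 2/2 ok · (3,6)O 2/2 ok · (3,7)O 3/3 ok
Row 4: (4,1)O 1/1 ok · (4,3)X 1/1 ok · (4,4)X 2/2 ok · (4,5)X 1/1 ok · (4,7)O 1/1 ok
All meet the threshold, so the configuration is stable.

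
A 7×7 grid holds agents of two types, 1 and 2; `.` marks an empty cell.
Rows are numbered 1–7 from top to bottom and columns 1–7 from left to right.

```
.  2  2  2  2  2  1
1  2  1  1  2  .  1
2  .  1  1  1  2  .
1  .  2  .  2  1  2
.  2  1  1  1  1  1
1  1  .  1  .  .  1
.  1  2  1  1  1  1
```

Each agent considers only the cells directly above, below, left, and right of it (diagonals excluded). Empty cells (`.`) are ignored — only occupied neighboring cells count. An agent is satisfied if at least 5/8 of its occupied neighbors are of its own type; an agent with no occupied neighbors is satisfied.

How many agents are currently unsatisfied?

19

(1,2)2 2/2 ✓
(1,3)2 2/3 ✓
(1,4)2 2/3 ✓
(1,5)2 3/3 ✓
(1,6)2 1/2 ✗
(1,7)1 1/2 ✗
(2,1)1 0/2 ✗
(2,2)2 1/3 ✗
(2,3)1 2/4 ✗
(2,4)1 2/4 ✗
(2,5)2 1/3 ✗
(2,7)1 1/1 ✓
(3,1)2 0/2 ✗
(3,3)1 2/3 ✓
(3,4)1 3/3 ✓
(3,5)1 1/4 ✗
(3,6)2 0/2 ✗
(4,1)1 0/1 ✗
(4,3)2 0/2 ✗
(4,5)2 0/3 ✗
(4,6)1 1/4 ✗
(4,7)2 0/2 ✗
(5,2)2 0/2 ✗
(5,3)1 1/3 ✗
(5,4)1 3/3 ✓
(5,5)1 2/3 ✓
(5,6)1 3/3 ✓
(5,7)1 2/3 ✓
(6,1)1 1/1 ✓
(6,2)1 2/3 ✓
(6,4)1 2/2 ✓
(6,7)1 2/2 ✓
(7,2)1 1/2 ✗
(7,3)2 0/2 ✗
(7,4)1 2/3 ✓
(7,5)1 2/2 ✓
(7,6)1 2/2 ✓
(7,7)1 2/2 ✓
Unsatisfied: (1,6), (1,7), (2,1), (2,2), (2,3), (2,4), (2,5), (3,1), (3,5), (3,6), (4,1), (4,3), (4,5), (4,6), (4,7), (5,2), (5,3), (7,2), (7,3) — 19 in total.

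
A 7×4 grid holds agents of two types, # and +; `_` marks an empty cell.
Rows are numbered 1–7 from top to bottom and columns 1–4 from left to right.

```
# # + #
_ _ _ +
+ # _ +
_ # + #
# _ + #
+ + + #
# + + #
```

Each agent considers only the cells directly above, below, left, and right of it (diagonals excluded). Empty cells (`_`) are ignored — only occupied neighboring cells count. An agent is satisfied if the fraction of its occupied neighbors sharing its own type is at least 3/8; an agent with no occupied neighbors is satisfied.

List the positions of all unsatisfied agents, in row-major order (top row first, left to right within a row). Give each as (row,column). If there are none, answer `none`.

(1,1)# 1/1 ok
(1,2)# 1/2 ok
(1,3)+ 0/2 unhappy
(1,4)# 0/2 unhappy
(2,4)+ 1/2 ok
(3,1)+ 0/1 unhappy
(3,2)# 1/2 ok
(3,4)+ 1/2 ok
(4,2)# 1/2 ok
(4,3)+ 1/3 unhappy
(4,4)# 1/3 unhappy
(5,1)# 0/1 unhappy
(5,3)+ 2/3 ok
(5,4)# 2/3 ok
(6,1)+ 1/3 unhappy
(6,2)+ 3/3 ok
(6,3)+ 3/4 ok
(6,4)# 2/3 ok
(7,1)# 0/2 unhappy
(7,2)+ 2/3 ok
(7,3)+ 2/3 ok
(7,4)# 1/2 ok

(1,3), (1,4), (3,1), (4,3), (4,4), (5,1), (6,1), (7,1)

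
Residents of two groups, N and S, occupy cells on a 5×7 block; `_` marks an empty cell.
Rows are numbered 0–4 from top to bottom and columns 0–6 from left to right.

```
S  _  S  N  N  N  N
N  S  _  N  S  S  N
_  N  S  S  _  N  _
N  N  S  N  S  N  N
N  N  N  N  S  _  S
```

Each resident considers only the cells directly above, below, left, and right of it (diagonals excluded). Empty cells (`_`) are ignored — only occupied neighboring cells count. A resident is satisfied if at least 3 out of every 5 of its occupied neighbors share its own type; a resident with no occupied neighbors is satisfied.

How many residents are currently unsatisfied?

(0,0)S 0/1 not
(0,2)S 0/1 not
(0,3)N 2/3 satisfied
(0,4)N 2/3 satisfied
(0,5)N 2/3 satisfied
(0,6)N 2/2 satisfied
(1,0)N 0/2 not
(1,1)S 0/2 not
(1,3)N 1/3 not
(1,4)S 1/3 not
(1,5)S 1/4 not
(1,6)N 1/2 not
(2,1)N 1/3 not
(2,2)S 2/3 satisfied
(2,3)S 1/3 not
(2,5)N 1/2 not
(3,0)N 2/2 satisfied
(3,1)N 3/4 satisfied
(3,2)S 1/4 not
(3,3)N 1/4 not
(3,4)S 1/3 not
(3,5)N 2/3 satisfied
(3,6)N 1/2 not
(4,0)N 2/2 satisfied
(4,1)N 3/3 satisfied
(4,2)N 2/3 satisfied
(4,3)N 2/3 satisfied
(4,4)S 1/2 not
(4,6)S 0/1 not
Unsatisfied: (0,0), (0,2), (1,0), (1,1), (1,3), (1,4), (1,5), (1,6), (2,1), (2,3), (2,5), (3,2), (3,3), (3,4), (3,6), (4,4), (4,6) — 17 in total.

17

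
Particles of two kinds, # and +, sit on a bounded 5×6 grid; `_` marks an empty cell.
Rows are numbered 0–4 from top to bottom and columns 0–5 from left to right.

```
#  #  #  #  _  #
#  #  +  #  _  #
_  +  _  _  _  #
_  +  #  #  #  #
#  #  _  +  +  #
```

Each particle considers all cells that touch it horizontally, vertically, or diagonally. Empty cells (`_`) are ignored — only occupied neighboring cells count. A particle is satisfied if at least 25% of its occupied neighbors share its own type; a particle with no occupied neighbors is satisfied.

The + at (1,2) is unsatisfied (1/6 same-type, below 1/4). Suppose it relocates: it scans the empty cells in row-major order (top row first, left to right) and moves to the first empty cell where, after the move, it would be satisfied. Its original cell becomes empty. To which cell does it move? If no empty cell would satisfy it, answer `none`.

Vacating (1,2). Empty cells in order:
  (0,4): 0/4 same-type → still unsatisfied.
  (1,4): 0/5 same-type → still unsatisfied.
  (2,0): 2/4 same-type → satisfied — stop here.

(2,0)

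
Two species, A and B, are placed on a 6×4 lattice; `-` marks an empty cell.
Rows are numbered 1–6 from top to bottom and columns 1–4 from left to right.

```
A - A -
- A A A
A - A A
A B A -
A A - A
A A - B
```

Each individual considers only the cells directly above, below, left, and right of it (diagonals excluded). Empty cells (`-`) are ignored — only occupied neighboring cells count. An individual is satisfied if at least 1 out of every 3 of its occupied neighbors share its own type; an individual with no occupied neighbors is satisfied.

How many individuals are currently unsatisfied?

(1,1)A 0/0 ✓
(1,3)A 1/1 ✓
(2,2)A 1/1 ✓
(2,3)A 4/4 ✓
(2,4)A 2/2 ✓
(3,1)A 1/1 ✓
(3,3)A 3/3 ✓
(3,4)A 2/2 ✓
(4,1)A 2/3 ✓
(4,2)B 0/3 ✗
(4,3)A 1/2 ✓
(5,1)A 3/3 ✓
(5,2)A 2/3 ✓
(5,4)A 0/1 ✗
(6,1)A 2/2 ✓
(6,2)A 2/2 ✓
(6,4)B 0/1 ✗
Unsatisfied: (4,2), (5,4), (6,4) — 3 in total.

3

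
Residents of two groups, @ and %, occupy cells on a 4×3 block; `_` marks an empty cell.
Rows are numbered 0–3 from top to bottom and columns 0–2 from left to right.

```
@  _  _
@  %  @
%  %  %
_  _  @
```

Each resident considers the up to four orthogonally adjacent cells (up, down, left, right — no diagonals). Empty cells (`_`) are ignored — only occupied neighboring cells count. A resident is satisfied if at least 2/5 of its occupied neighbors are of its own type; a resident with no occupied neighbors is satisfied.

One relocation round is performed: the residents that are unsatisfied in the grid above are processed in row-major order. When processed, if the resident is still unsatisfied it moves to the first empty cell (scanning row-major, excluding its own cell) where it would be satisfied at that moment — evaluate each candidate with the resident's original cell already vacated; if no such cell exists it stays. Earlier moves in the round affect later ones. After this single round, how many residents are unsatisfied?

Initially unsatisfied (in order): (1,0), (1,1), (1,2), (2,2), (3,2).
  (1,0) → (0,1).
  (1,1) → (1,0).
  (1,2) → (0,2).
  (2,2): now satisfied by earlier moves; stays.
  (3,2) → (1,2).
Resulting grid:
@ @ @
% _ @
% % %
_ _ _
All satisfied now.

0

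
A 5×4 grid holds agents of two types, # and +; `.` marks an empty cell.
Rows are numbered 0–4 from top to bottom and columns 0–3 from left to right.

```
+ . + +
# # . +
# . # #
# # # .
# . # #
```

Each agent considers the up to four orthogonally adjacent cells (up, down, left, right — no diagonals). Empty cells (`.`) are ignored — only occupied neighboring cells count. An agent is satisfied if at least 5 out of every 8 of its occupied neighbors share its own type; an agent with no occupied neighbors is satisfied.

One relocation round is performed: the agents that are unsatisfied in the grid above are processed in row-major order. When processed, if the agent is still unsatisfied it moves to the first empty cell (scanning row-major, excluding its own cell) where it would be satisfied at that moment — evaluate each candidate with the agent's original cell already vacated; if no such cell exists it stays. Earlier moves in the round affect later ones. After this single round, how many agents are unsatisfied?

2

Initially unsatisfied (in order): (0,0), (1,3), (2,3).
  (0,0): no empty cell satisfies it; stays.
  (1,3) → (0,1).
  (2,3): now satisfied by earlier moves; stays.
Resulting grid:
+ + + +
# # . .
# . # #
# # # .
# . # #
Unsatisfied now: (0,0), (1,1).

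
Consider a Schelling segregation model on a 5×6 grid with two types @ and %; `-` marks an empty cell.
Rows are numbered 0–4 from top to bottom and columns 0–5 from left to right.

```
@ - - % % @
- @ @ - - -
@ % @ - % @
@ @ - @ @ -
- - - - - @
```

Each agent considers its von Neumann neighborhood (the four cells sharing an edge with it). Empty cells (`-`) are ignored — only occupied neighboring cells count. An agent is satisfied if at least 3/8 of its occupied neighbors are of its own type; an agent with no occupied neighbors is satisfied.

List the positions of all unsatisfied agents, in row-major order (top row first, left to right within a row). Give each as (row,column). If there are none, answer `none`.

(0,5), (2,1), (2,4), (2,5)

(0,0)@ 0/0 satisfied
(0,3)% 1/1 satisfied
(0,4)% 1/2 satisfied
(0,5)@ 0/1 not
(1,1)@ 1/2 satisfied
(1,2)@ 2/2 satisfied
(2,0)@ 1/2 satisfied
(2,1)% 0/4 not
(2,2)@ 1/2 satisfied
(2,4)% 0/2 not
(2,5)@ 0/1 not
(3,0)@ 2/2 satisfied
(3,1)@ 1/2 satisfied
(3,3)@ 1/1 satisfied
(3,4)@ 1/2 satisfied
(4,5)@ 0/0 satisfied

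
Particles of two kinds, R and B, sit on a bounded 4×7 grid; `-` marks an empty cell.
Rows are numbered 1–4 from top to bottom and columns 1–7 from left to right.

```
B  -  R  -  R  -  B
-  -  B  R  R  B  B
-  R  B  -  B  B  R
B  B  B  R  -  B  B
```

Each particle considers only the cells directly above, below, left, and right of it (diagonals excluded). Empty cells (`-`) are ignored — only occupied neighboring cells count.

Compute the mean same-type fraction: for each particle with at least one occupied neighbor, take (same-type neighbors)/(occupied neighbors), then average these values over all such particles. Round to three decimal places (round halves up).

0.548

Row 1: (1,1)B — no occupied neighbors · (1,3)R 0/1 · (1,5)R 1/1 · (1,7)B 1/1
Row 2: (2,3)B 1/3 · (2,4)R 1/2 · (2,5)R 2/4 · (2,6)B 2/3 · (2,7)B 2/3
Row 3: (3,2)R 0/2 · (3,3)B 2/3 · (3,5)B 1/2 · (3,6)B 3/4 · (3,7)R 0/3
Row 4: (4,1)B 1/1 · (4,2)B 2/3 · (4,3)B 2/3 · (4,4)R 0/1 · (4,6)B 2/2 · (4,7)B 1/2
Sum over 19 particles: 0/1 + 1/1 + 1/1 + 1/3 + 1/2 + 2/4 + 2/3 + 2/3 + 0/2 + 2/3 + 1/2 + 3/4 + 0/3 + 1/1 + 2/3 + 2/3 + 0/1 + 2/2 + 1/2 = 125/12; mean = 125/12 ÷ 19 = 125/228 = 0.548245… → 0.548.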